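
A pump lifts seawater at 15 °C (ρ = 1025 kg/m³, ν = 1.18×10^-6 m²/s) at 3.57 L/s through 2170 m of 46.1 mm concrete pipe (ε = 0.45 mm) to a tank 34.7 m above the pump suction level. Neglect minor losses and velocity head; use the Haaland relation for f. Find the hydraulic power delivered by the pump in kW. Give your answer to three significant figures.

P_hyd ≈ 16.4 kW

V = 4Q/(πD²) = 2.139 m/s; Re = 8.36×10^4; ε/D = 0.00976; f = 0.03835
h_f = f(L/D)V²/2g = 420.9 m
Total head H = z + h_f = 34.7 + 420.9 = 455.6 m
P_hyd = ρgQH = 1025·9.81·0.00357·455.6 = 16.35 kW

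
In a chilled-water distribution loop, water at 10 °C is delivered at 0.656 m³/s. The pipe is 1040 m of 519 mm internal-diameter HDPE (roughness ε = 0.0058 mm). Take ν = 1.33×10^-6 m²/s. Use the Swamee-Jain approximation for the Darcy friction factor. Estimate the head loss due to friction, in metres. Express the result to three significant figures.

h_f ≈ 11.3 m

V = 4Q/(πD²) = 4·0.656/(π·0.519²) = 3.101 m/s
Re = VD/ν = 3.101·0.519/1.33×10^-6 = 1.21×10^6 → turbulent
ε/D = 0.0058/519 = 1.12×10^-5
Swamee-Jain: f = 0.01155
h_f = f(L/D)V²/(2g) = 0.01155·(1040/0.519)·3.101²/(2·9.81) = 11.34 m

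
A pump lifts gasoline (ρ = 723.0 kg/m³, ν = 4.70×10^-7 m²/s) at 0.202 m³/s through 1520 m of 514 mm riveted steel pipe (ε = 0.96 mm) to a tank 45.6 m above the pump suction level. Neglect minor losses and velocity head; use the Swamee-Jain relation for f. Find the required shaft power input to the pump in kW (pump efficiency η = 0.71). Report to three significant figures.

P_shaft ≈ 98.7 kW

V = 4Q/(πD²) = 0.9735 m/s; Re = 1.06×10^6; ε/D = 0.00187; f = 0.02326
h_f = f(L/D)V²/2g = 3.322 m
Total head H = z + h_f = 45.6 + 3.322 = 48.92 m
P_hyd = ρgQH = 723.0·9.81·0.202·48.92 = 70.09 kW
P_shaft = P_hyd/η = 70.09/0.71 = 98.72 kW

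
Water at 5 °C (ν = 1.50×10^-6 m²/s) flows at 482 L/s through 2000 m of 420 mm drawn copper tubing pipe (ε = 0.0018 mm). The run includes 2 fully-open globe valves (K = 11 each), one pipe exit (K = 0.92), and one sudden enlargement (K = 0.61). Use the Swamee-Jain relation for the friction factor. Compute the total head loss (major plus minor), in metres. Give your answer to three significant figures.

H_L ≈ 49.1 m

V = 4Q/(πD²) = 3.479 m/s; V²/2g = 0.6169 m
Re = 9.74×10^5, ε/D = 4.29×10^-6 → f = 0.01176 (Swamee-Jain)
Major: h_f = f(L/D)·V²/2g = 0.01176·4762·0.6169 = 34.56 m
Minor: ΣK = 23.5; h_m = ΣK·V²/2g = 14.52 m
Total H_L = 34.56 + 14.52 = 49.07 m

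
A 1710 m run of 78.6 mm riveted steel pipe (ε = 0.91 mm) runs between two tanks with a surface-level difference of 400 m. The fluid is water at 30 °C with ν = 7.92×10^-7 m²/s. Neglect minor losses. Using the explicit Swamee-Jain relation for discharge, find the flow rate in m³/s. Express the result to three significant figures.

Q ≈ 0.0146 m³/s

Swamee-Jain (Type II): Q = -0.965·√(gD⁵h_f/L)·ln[ε/(3.7D) + √(3.17ν²L/(gD³h_f))]
√(gD⁵h_f/L) = √(9.81·0.0786⁵·400/1710) = 0.002624
ε/(3.7D) = 0.00313; √(3.17ν²L/(gD³h_f)) = 4.22×10^-5
Q = -0.965·0.002624·ln(0.003171) = 0.01457 m³/s
Check: V = 3.00 m/s, Re = 2.98×10^5, f = 0.04015, h_f = 401 m ≈ 400 m ✓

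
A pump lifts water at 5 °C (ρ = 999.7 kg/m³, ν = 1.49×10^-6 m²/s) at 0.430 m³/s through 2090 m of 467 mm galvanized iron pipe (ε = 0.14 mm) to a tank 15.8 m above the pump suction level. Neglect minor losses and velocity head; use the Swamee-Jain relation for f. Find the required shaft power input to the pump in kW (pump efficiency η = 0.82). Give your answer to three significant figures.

P_shaft ≈ 199 kW

V = 4Q/(πD²) = 2.510 m/s; Re = 7.87×10^5; ε/D = 3.00×10^-4; f = 0.01593
h_f = f(L/D)V²/2g = 22.91 m
Total head H = z + h_f = 15.8 + 22.91 = 38.71 m
P_hyd = ρgQH = 999.7·9.81·0.430·38.71 = 163.2 kW
P_shaft = P_hyd/η = 163.2/0.82 = 199.1 kW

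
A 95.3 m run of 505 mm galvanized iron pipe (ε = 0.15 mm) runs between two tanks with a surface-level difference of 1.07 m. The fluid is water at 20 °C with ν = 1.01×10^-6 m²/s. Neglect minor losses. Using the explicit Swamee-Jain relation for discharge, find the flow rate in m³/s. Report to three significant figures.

Swamee-Jain (Type II): Q = -0.965·√(gD⁵h_f/L)·ln[ε/(3.7D) + √(3.17ν²L/(gD³h_f))]
√(gD⁵h_f/L) = √(9.81·0.505⁵·1.07/95.3) = 0.06015
ε/(3.7D) = 8.03×10^-5; √(3.17ν²L/(gD³h_f)) = 1.51×10^-5
Q = -0.965·0.06015·ln(9.538×10^-5) = 0.5373 m³/s
Check: V = 2.68 m/s, Re = 1.34×10^6, f = 0.01555, h_f = 1.08 m ≈ 1.07 m ✓

Q ≈ 0.537 m³/s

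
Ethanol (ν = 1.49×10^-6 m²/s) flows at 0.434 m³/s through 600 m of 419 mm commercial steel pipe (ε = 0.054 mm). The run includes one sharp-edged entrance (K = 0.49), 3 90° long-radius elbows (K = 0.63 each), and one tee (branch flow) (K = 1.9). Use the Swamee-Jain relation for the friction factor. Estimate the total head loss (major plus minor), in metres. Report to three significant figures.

V = 4Q/(πD²) = 3.148 m/s; V²/2g = 0.5049 m
Re = 8.85×10^5, ε/D = 1.29×10^-4 → f = 0.01404 (Swamee-Jain)
Major: h_f = f(L/D)·V²/2g = 0.01404·1432·0.5049 = 10.15 m
Minor: ΣK = 4.28; h_m = ΣK·V²/2g = 2.161 m
Total H_L = 10.15 + 2.161 = 12.31 m

H_L ≈ 12.3 m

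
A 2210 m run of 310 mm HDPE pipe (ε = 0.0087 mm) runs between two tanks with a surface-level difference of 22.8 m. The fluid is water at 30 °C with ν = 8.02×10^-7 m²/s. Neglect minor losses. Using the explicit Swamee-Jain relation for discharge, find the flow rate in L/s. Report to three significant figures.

Q ≈ 169 L/s

Swamee-Jain (Type II): Q = -0.965·√(gD⁵h_f/L)·ln[ε/(3.7D) + √(3.17ν²L/(gD³h_f))]
√(gD⁵h_f/L) = √(9.81·0.310⁵·22.8/2210) = 0.01702
ε/(3.7D) = 7.59×10^-6; √(3.17ν²L/(gD³h_f)) = 2.60×10^-5
Q = -0.965·0.01702·ln(3.359×10^-5) = 0.1692 m³/s
Check: V = 2.24 m/s, Re = 8.67×10^5, f = 0.01249, h_f = 22.8 m ≈ 22.8 m ✓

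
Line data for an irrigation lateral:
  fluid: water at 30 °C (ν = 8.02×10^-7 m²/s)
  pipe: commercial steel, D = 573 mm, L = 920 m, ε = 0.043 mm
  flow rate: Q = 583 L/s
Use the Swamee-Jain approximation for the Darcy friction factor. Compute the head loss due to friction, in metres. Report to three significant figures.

h_f ≈ 5.27 m

V = 4Q/(πD²) = 4·0.583/(π·0.573²) = 2.261 m/s
Re = VD/ν = 2.261·0.573/8.02×10^-7 = 1.62×10^6 → turbulent
ε/D = 0.043/573 = 7.50×10^-5
Swamee-Jain: f = 0.01260
h_f = f(L/D)V²/(2g) = 0.01260·(920/0.573)·2.261²/(2·9.81) = 5.270 m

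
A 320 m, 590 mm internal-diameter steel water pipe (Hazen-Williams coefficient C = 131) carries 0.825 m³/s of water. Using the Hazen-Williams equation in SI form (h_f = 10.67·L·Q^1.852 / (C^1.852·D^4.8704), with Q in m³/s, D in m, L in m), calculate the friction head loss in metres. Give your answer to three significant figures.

h_f = 10.67·320·0.825^1.852 / (131^1.852·0.590^4.8704) = 3.745 m

h_f ≈ 3.74 m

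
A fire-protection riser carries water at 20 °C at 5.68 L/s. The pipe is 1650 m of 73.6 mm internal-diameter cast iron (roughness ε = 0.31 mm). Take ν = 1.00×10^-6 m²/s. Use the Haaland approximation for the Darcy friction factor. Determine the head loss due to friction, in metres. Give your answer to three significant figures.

h_f ≈ 60.8 m

V = 4Q/(πD²) = 4·0.00568/(π·0.0736²) = 1.335 m/s
Re = VD/ν = 1.335·0.0736/1.00×10^-6 = 9.83×10^4 → turbulent
ε/D = 0.31/73.6 = 0.00421
Haaland: f = 0.02987
h_f = f(L/D)V²/(2g) = 0.02987·(1650/0.0736)·1.335²/(2·9.81) = 60.84 m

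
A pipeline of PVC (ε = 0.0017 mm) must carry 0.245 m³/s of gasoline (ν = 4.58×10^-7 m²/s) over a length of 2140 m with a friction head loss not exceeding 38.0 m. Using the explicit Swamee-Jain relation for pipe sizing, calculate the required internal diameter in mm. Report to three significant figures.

D ≈ 313 mm

Swamee-Jain (Type III): D = 0.66·[ε^1.25·(LQ²/(gh_f))^4.75 + ν·Q^9.4·(L/(gh_f))^5.2]^0.04
LQ²/(gh_f) = 0.3446; L/(gh_f) = 5.741
Term 1 = ε^1.25·(…)^4.75 = 3.89×10^-10; Term 2 = ν·Q^9.4·(…)^5.2 = 7.34×10^-9
D = 0.66·(3.89×10^-10 + 7.34×10^-9)^0.04 = 0.3127 m = 313 mm
Check: V = 3.19 m/s, Re = 2.18×10^6, f = 0.01044, h_f = 37.1 m ≈ 38.0 m ✓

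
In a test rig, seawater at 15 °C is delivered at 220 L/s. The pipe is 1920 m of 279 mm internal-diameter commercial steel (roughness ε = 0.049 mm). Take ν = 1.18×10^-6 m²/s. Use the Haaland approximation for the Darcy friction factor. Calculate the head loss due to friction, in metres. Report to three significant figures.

h_f ≈ 65.7 m

V = 4Q/(πD²) = 4·0.220/(π·0.279²) = 3.599 m/s
Re = VD/ν = 3.599·0.279/1.18×10^-6 = 8.51×10^5 → turbulent
ε/D = 0.049/279 = 1.76×10^-4
Haaland: f = 0.01446
h_f = f(L/D)V²/(2g) = 0.01446·(1920/0.279)·3.599²/(2·9.81) = 65.68 m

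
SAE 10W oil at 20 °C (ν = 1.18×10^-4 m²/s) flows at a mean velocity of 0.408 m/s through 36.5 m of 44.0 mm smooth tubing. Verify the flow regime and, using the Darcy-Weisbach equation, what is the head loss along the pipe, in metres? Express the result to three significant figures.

Re = VD/ν = 0.408·0.04400/1.18×10^-4 = 152 → laminar (Re < 2300)
f = 64/Re = 0.4207
h_f = f(L/D)V²/(2g) = 0.4207·(36.5/0.04400)·0.408²/(2·9.81) = 2.961 m

h_f ≈ 2.96 m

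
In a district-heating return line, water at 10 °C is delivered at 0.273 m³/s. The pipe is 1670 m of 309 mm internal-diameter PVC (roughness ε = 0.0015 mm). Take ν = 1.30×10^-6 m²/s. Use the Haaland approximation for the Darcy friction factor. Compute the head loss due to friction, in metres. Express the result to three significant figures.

h_f ≈ 43.6 m

V = 4Q/(πD²) = 4·0.273/(π·0.309²) = 3.640 m/s
Re = VD/ν = 3.640·0.309/1.30×10^-6 = 8.65×10^5 → turbulent
ε/D = 0.0015/309 = 4.85×10^-6
Haaland: f = 0.01195
h_f = f(L/D)V²/(2g) = 0.01195·(1670/0.309)·3.640²/(2·9.81) = 43.62 m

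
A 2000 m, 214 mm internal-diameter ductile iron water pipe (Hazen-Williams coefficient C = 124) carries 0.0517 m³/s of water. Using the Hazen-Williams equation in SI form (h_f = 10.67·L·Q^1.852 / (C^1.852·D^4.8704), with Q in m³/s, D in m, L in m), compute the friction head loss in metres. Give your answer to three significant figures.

h_f ≈ 21.4 m

h_f = 10.67·2000·0.0517^1.852 / (124^1.852·0.214^4.8704) = 21.41 m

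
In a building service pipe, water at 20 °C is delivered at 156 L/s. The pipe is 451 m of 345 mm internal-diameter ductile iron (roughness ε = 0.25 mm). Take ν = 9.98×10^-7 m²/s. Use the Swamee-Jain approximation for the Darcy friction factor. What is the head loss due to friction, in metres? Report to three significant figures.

V = 4Q/(πD²) = 4·0.156/(π·0.345²) = 1.669 m/s
Re = VD/ν = 1.669·0.345/9.98×10^-7 = 5.77×10^5 → turbulent
ε/D = 0.25/345 = 7.25×10^-4
Swamee-Jain: f = 0.01895
h_f = f(L/D)V²/(2g) = 0.01895·(451/0.345)·1.669²/(2·9.81) = 3.516 m

h_f ≈ 3.52 m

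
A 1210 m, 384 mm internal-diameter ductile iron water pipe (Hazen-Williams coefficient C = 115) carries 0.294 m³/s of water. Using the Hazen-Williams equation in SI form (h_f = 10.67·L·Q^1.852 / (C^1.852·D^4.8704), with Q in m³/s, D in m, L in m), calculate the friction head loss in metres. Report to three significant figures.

h_f ≈ 21.6 m

h_f = 10.67·1210·0.294^1.852 / (115^1.852·0.384^4.8704) = 21.60 m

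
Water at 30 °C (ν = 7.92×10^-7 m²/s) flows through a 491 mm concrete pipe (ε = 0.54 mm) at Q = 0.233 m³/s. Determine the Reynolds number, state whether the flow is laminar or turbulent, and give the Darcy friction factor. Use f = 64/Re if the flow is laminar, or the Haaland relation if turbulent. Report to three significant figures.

V = 4Q/(πD²) = 1.231 m/s
Re = VD/ν = 1.231·0.491/7.92×10^-7 = 7.63×10^5
Re > 4000 → turbulent; ε/D = 0.00110
Haaland: f = 0.02046

Re ≈ 7.63×10^5; turbulent; f ≈ 0.0205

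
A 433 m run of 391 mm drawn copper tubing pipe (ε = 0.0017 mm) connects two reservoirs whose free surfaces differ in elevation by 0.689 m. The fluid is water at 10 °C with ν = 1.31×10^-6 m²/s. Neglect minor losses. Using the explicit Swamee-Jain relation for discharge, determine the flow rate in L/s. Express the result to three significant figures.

Q ≈ 109 L/s

Swamee-Jain (Type II): Q = -0.965·√(gD⁵h_f/L)·ln[ε/(3.7D) + √(3.17ν²L/(gD³h_f))]
√(gD⁵h_f/L) = √(9.81·0.391⁵·0.689/433) = 0.01194
ε/(3.7D) = 1.18×10^-6; √(3.17ν²L/(gD³h_f)) = 7.64×10^-5
Q = -0.965·0.01194·ln(7.753×10^-5) = 0.1091 m³/s
Check: V = 0.909 m/s, Re = 2.71×10^5, f = 0.01470, h_f = 0.685 m ≈ 0.689 m ✓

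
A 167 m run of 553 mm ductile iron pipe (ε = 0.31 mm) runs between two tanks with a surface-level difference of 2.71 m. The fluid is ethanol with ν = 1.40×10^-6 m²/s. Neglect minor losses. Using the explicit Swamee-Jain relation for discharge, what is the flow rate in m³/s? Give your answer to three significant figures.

Swamee-Jain (Type II): Q = -0.965·√(gD⁵h_f/L)·ln[ε/(3.7D) + √(3.17ν²L/(gD³h_f))]
√(gD⁵h_f/L) = √(9.81·0.553⁵·2.71/167) = 0.09073
ε/(3.7D) = 1.52×10^-4; √(3.17ν²L/(gD³h_f)) = 1.52×10^-5
Q = -0.965·0.09073·ln(1.667×10^-4) = 0.7617 m³/s
Check: V = 3.17 m/s, Re = 1.25×10^6, f = 0.01760, h_f = 2.72 m ≈ 2.71 m ✓

Q ≈ 0.762 m³/s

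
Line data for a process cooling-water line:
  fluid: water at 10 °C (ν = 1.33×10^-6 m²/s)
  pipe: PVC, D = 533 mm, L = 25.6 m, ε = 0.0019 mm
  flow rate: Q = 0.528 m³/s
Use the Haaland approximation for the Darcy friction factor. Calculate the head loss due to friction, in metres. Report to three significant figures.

h_f ≈ 0.161 m

V = 4Q/(πD²) = 4·0.528/(π·0.533²) = 2.366 m/s
Re = VD/ν = 2.366·0.533/1.33×10^-6 = 9.48×10^5 → turbulent
ε/D = 0.0019/533 = 3.56×10^-6
Haaland: f = 0.01175
h_f = f(L/D)V²/(2g) = 0.01175·(25.6/0.533)·2.366²/(2·9.81) = 0.1610 m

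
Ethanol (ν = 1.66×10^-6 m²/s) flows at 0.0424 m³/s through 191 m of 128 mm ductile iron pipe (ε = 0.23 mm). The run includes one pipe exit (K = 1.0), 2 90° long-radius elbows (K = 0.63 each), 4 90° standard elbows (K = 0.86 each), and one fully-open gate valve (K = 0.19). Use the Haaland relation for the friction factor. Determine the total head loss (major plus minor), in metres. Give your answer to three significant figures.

V = 4Q/(πD²) = 3.295 m/s; V²/2g = 0.5534 m
Re = 2.54×10^5, ε/D = 0.00180 → f = 0.02348 (Haaland)
Major: h_f = f(L/D)·V²/2g = 0.02348·1492·0.5534 = 19.39 m
Minor: ΣK = 5.89; h_m = ΣK·V²/2g = 3.259 m
Total H_L = 19.39 + 3.259 = 22.65 m

H_L ≈ 22.7 m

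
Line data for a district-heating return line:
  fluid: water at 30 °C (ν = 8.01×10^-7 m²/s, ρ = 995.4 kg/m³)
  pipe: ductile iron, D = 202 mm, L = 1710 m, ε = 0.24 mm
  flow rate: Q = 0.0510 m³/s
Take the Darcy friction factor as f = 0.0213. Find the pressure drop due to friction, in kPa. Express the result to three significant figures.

Δp ≈ 227 kPa

V = 4Q/(πD²) = 4·0.0510/(π·0.202²) = 1.591 m/s
h_f = f(L/D)V²/(2g) = 0.02130·(1710/0.202)·1.591²/(2·9.81) = 23.27 m
Δp = ρg·h_f = 995.4·9.81·23.27 = 227.3 kPa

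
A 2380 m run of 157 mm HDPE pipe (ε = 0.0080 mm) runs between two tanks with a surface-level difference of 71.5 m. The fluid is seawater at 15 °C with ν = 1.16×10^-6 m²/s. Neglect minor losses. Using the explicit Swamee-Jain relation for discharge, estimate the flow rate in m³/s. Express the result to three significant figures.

Q ≈ 0.0486 m³/s

Swamee-Jain (Type II): Q = -0.965·√(gD⁵h_f/L)·ln[ε/(3.7D) + √(3.17ν²L/(gD³h_f))]
√(gD⁵h_f/L) = √(9.81·0.157⁵·71.5/2380) = 0.005302
ε/(3.7D) = 1.38×10^-5; √(3.17ν²L/(gD³h_f)) = 6.12×10^-5
Q = -0.965·0.005302·ln(7.493×10^-5) = 0.04860 m³/s
Check: V = 2.51 m/s, Re = 3.40×10^5, f = 0.01466, h_f = 71.4 m ≈ 71.5 m ✓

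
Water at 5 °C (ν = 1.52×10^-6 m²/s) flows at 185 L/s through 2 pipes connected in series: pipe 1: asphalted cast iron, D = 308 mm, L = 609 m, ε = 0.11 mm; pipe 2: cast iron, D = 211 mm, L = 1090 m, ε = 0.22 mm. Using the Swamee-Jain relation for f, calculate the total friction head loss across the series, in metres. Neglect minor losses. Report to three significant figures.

Pipe 1: V = 2.483 m/s, Re = 5.03×10^5, ε/D = 3.57×10^-4, f = 0.01680, h_1 = f(L/D)V²/2g = 10.44 m
Pipe 2: V = 5.291 m/s, Re = 7.34×10^5, ε/D = 0.00104, f = 0.02034, h_2 = f(L/D)V²/2g = 149.9 m
Series → Q common, losses add: H = Σh = 160.3 m

H ≈ 160 m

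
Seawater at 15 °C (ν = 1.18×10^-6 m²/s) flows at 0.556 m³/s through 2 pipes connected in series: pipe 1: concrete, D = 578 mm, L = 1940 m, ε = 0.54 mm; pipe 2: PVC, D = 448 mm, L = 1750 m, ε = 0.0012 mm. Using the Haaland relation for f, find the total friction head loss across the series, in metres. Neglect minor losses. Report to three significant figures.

H ≈ 42.5 m

Pipe 1: V = 2.119 m/s, Re = 1.04×10^6, ε/D = 9.34×10^-4, f = 0.01962, h_1 = f(L/D)V²/2g = 15.07 m
Pipe 2: V = 3.527 m/s, Re = 1.34×10^6, ε/D = 2.68×10^-6, f = 0.01109, h_2 = f(L/D)V²/2g = 27.47 m
Series → Q common, losses add: H = Σh = 42.54 m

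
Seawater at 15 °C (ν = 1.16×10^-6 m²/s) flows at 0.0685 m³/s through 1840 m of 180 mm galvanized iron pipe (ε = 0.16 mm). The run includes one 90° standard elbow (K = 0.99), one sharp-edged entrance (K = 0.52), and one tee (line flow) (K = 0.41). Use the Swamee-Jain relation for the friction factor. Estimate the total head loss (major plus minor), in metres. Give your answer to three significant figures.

H_L ≈ 76.2 m

V = 4Q/(πD²) = 2.692 m/s; V²/2g = 0.3693 m
Re = 4.18×10^5, ε/D = 8.89×10^-4 → f = 0.01998 (Swamee-Jain)
Major: h_f = f(L/D)·V²/2g = 0.01998·10222·0.3693 = 75.44 m
Minor: ΣK = 1.92; h_m = ΣK·V²/2g = 0.7091 m
Total H_L = 75.44 + 0.7091 = 76.15 m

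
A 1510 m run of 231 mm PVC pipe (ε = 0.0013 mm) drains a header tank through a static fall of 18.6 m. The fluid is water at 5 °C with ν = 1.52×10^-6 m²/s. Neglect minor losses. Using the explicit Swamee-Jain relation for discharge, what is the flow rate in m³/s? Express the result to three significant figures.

Q ≈ 0.0821 m³/s

Swamee-Jain (Type II): Q = -0.965·√(gD⁵h_f/L)·ln[ε/(3.7D) + √(3.17ν²L/(gD³h_f))]
√(gD⁵h_f/L) = √(9.81·0.231⁵·18.6/1510) = 0.008915
ε/(3.7D) = 1.52×10^-6; √(3.17ν²L/(gD³h_f)) = 7.01×10^-5
Q = -0.965·0.008915·ln(7.164×10^-5) = 0.08211 m³/s
Check: V = 1.96 m/s, Re = 2.98×10^5, f = 0.01446, h_f = 18.5 m ≈ 18.6 m ✓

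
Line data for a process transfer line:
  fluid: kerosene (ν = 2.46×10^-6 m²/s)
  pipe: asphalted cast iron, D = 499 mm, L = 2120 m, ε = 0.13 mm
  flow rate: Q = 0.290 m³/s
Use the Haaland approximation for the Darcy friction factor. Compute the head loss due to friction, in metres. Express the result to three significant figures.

V = 4Q/(πD²) = 4·0.290/(π·0.499²) = 1.483 m/s
Re = VD/ν = 1.483·0.499/2.46×10^-6 = 3.01×10^5 → turbulent
ε/D = 0.13/499 = 2.61×10^-4
Haaland: f = 0.01652
h_f = f(L/D)V²/(2g) = 0.01652·(2120/0.499)·1.483²/(2·9.81) = 7.864 m

h_f ≈ 7.86 m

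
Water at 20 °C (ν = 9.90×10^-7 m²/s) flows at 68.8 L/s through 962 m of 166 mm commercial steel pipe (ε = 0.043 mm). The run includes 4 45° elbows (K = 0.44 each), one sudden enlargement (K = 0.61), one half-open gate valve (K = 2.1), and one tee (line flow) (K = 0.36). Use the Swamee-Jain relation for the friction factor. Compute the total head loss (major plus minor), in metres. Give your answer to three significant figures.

H_L ≈ 50.1 m

V = 4Q/(πD²) = 3.179 m/s; V²/2g = 0.5151 m
Re = 5.33×10^5, ε/D = 2.59×10^-4 → f = 0.01596 (Swamee-Jain)
Major: h_f = f(L/D)·V²/2g = 0.01596·5795·0.5151 = 47.65 m
Minor: ΣK = 4.83; h_m = ΣK·V²/2g = 2.488 m
Total H_L = 47.65 + 2.488 = 50.13 m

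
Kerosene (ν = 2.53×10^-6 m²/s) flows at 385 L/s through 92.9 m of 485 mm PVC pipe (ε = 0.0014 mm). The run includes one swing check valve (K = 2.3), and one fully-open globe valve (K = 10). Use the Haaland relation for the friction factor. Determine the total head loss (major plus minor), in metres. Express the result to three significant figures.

H_L ≈ 3.30 m

V = 4Q/(πD²) = 2.084 m/s; V²/2g = 0.2213 m
Re = 3.99×10^5, ε/D = 2.89×10^-6 → f = 0.01363 (Haaland)
Major: h_f = f(L/D)·V²/2g = 0.01363·191.5·0.2213 = 0.5779 m
Minor: ΣK = 12.3; h_m = ΣK·V²/2g = 2.723 m
Total H_L = 0.5779 + 2.723 = 3.300 m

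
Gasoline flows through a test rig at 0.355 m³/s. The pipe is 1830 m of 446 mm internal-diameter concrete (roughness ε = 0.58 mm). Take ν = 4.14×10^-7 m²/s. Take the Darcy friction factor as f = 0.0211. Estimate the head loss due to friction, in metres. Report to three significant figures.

h_f ≈ 22.8 m

V = 4Q/(πD²) = 4·0.355/(π·0.446²) = 2.272 m/s
h_f = f(L/D)V²/(2g) = 0.02110·(1830/0.446)·2.272²/(2·9.81) = 22.78 m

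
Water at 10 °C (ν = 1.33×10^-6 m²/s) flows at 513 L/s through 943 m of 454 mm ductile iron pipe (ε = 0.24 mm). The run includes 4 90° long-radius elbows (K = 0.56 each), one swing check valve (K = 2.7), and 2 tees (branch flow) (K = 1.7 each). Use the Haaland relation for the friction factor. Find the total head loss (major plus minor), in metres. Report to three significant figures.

H_L ≈ 22.7 m

V = 4Q/(πD²) = 3.169 m/s; V²/2g = 0.5118 m
Re = 1.08×10^6, ε/D = 5.29×10^-4 → f = 0.01734 (Haaland)
Major: h_f = f(L/D)·V²/2g = 0.01734·2077·0.5118 = 18.43 m
Minor: ΣK = 8.34; h_m = ΣK·V²/2g = 4.269 m
Total H_L = 18.43 + 4.269 = 22.70 m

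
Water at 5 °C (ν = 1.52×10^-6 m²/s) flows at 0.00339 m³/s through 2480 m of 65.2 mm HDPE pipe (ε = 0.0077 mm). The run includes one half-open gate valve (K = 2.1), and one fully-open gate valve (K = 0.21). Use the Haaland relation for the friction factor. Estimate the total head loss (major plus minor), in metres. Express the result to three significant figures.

V = 4Q/(πD²) = 1.015 m/s; V²/2g = 0.05254 m
Re = 4.36×10^4, ε/D = 1.18×10^-4 → f = 0.02168 (Haaland)
Major: h_f = f(L/D)·V²/2g = 0.02168·38037·0.05254 = 43.33 m
Minor: ΣK = 2.31; h_m = ΣK·V²/2g = 0.1214 m
Total H_L = 43.33 + 0.1214 = 43.45 m

H_L ≈ 43.5 m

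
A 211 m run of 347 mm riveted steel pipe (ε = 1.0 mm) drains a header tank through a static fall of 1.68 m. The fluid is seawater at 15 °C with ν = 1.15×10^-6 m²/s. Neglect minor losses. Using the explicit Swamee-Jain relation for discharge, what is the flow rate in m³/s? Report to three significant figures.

Q ≈ 0.136 m³/s

Swamee-Jain (Type II): Q = -0.965·√(gD⁵h_f/L)·ln[ε/(3.7D) + √(3.17ν²L/(gD³h_f))]
√(gD⁵h_f/L) = √(9.81·0.347⁵·1.68/211) = 0.01982
ε/(3.7D) = 7.79×10^-4; √(3.17ν²L/(gD³h_f)) = 3.58×10^-5
Q = -0.965·0.01982·ln(8.147×10^-4) = 0.1361 m³/s
Check: V = 1.44 m/s, Re = 4.34×10^5, f = 0.02631, h_f = 1.69 m ≈ 1.68 m ✓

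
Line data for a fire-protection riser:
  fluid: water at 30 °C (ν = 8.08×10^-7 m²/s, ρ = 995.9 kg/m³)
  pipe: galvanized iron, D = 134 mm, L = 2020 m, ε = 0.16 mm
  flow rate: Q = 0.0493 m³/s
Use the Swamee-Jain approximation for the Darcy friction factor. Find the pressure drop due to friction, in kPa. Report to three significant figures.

V = 4Q/(πD²) = 4·0.0493/(π·0.134²) = 3.496 m/s
Re = VD/ν = 3.496·0.134/8.08×10^-7 = 5.80×10^5 → turbulent
ε/D = 0.16/134 = 0.00119
Swamee-Jain: f = 0.02108
h_f = f(L/D)V²/(2g) = 0.02108·(2020/0.134)·3.496²/(2·9.81) = 197.9 m
Δp = ρg·h_f = 995.9·9.81·197.9 = 1934 kPa

Δp ≈ 1930 kPa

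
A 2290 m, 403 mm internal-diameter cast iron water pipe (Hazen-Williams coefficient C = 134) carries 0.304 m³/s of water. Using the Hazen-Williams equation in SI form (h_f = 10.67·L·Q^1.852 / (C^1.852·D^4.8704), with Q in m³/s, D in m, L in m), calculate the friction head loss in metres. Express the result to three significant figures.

h_f = 10.67·2290·0.304^1.852 / (134^1.852·0.403^4.8704) = 25.89 m

h_f ≈ 25.9 m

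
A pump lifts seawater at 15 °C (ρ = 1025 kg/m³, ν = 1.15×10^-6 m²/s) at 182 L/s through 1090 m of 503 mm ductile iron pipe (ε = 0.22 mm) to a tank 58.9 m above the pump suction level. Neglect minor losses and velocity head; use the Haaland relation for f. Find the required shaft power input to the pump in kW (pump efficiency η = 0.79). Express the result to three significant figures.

P_shaft ≈ 140 kW

V = 4Q/(πD²) = 0.9159 m/s; Re = 4.01×10^5; ε/D = 4.37×10^-4; f = 0.01737
h_f = f(L/D)V²/2g = 1.609 m
Total head H = z + h_f = 58.9 + 1.609 = 60.51 m
P_hyd = ρgQH = 1025·9.81·0.182·60.51 = 110.7 kW
P_shaft = P_hyd/η = 110.7/0.79 = 140.2 kW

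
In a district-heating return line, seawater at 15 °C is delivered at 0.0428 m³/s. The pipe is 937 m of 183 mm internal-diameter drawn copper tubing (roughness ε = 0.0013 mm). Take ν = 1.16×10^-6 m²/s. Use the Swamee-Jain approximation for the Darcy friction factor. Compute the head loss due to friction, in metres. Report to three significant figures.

h_f ≈ 10.3 m

V = 4Q/(πD²) = 4·0.0428/(π·0.183²) = 1.627 m/s
Re = VD/ν = 1.627·0.183/1.16×10^-6 = 2.57×10^5 → turbulent
ε/D = 0.0013/183 = 7.10×10^-6
Swamee-Jain: f = 0.01488
h_f = f(L/D)V²/(2g) = 0.01488·(937/0.183)·1.627²/(2·9.81) = 10.28 m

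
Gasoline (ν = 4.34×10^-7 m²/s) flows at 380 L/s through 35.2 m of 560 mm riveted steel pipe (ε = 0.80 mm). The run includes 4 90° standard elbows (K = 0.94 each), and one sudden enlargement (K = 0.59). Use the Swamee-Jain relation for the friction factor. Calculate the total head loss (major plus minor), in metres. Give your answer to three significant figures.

H_L ≈ 0.693 m

V = 4Q/(πD²) = 1.543 m/s; V²/2g = 0.1213 m
Re = 1.99×10^6, ε/D = 0.00143 → f = 0.02163 (Swamee-Jain)
Major: h_f = f(L/D)·V²/2g = 0.02163·62.86·0.1213 = 0.1650 m
Minor: ΣK = 4.35; h_m = ΣK·V²/2g = 0.5277 m
Total H_L = 0.1650 + 0.5277 = 0.6927 m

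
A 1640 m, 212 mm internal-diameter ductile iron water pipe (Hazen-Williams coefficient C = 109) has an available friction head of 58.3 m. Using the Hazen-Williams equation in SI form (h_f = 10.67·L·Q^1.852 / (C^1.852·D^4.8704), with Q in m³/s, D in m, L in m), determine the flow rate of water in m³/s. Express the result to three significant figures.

Q ≈ 0.0848 m³/s

Rearranging: Q = [h_f·C^1.852·D^4.8704 / (10.67·L)]^(1/1.852)
Q = [58.3·109^1.852·0.212^4.8704 / (10.67·1640)]^0.540 = 0.08475 m³/s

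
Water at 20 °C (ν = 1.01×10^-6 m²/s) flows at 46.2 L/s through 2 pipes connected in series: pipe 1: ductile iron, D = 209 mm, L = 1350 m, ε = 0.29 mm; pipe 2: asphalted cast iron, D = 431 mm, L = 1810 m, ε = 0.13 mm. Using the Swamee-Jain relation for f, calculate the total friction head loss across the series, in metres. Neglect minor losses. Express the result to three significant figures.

H ≈ 13.7 m

Pipe 1: V = 1.347 m/s, Re = 2.79×10^5, ε/D = 0.00139, f = 0.02228, h_1 = f(L/D)V²/2g = 13.30 m
Pipe 2: V = 0.3167 m/s, Re = 1.35×10^5, ε/D = 3.02×10^-4, f = 0.01869, h_2 = f(L/D)V²/2g = 0.4011 m
Series → Q common, losses add: H = Σh = 13.71 m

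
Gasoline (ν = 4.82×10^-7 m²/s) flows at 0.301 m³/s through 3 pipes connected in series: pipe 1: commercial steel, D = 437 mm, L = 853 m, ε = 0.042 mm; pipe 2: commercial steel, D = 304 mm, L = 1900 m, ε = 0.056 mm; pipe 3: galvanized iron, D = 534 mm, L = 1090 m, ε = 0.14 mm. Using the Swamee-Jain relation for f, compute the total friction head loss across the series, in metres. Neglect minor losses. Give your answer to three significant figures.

Pipe 1: V = 2.007 m/s, Re = 1.82×10^6, ε/D = 9.61×10^-5, f = 0.01288, h_1 = f(L/D)V²/2g = 5.161 m
Pipe 2: V = 4.147 m/s, Re = 2.62×10^6, ε/D = 1.84×10^-4, f = 0.01400, h_2 = f(L/D)V²/2g = 76.68 m
Pipe 3: V = 1.344 m/s, Re = 1.49×10^6, ε/D = 2.62×10^-4, f = 0.01516, h_3 = f(L/D)V²/2g = 2.848 m
Series → Q common, losses add: H = Σh = 84.69 m

H ≈ 84.7 m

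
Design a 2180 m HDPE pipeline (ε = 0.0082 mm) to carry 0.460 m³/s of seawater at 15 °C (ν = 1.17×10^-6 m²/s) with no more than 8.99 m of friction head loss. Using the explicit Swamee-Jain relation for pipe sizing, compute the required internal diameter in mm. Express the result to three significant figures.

Swamee-Jain (Type III): D = 0.66·[ε^1.25·(LQ²/(gh_f))^4.75 + ν·Q^9.4·(L/(gh_f))^5.2]^0.04
LQ²/(gh_f) = 5.231; L/(gh_f) = 24.72
Term 1 = ε^1.25·(…)^4.75 = 0.00114; Term 2 = ν·Q^9.4·(…)^5.2 = 0.0139
D = 0.66·(0.00114 + 0.0139)^0.04 = 0.5579 m = 558 mm
Check: V = 1.88 m/s, Re = 8.97×10^5, f = 0.01216, h_f = 8.57 m ≈ 8.99 m ✓

D ≈ 558 mm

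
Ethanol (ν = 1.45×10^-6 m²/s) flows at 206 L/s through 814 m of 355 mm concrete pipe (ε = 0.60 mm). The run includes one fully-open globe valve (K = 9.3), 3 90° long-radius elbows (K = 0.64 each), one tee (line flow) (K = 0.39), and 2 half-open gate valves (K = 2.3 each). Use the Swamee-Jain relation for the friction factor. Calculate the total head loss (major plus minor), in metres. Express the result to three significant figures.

V = 4Q/(πD²) = 2.081 m/s; V²/2g = 0.2208 m
Re = 5.10×10^5, ε/D = 0.00169 → f = 0.02293 (Swamee-Jain)
Major: h_f = f(L/D)·V²/2g = 0.02293·2293·0.2208 = 11.61 m
Minor: ΣK = 16.2; h_m = ΣK·V²/2g = 3.579 m
Total H_L = 11.61 + 3.579 = 15.18 m

H_L ≈ 15.2 m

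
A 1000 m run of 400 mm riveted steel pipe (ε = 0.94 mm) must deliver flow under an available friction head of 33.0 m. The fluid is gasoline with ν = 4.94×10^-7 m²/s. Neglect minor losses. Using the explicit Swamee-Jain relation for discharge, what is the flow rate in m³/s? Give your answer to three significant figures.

Swamee-Jain (Type II): Q = -0.965·√(gD⁵h_f/L)·ln[ε/(3.7D) + √(3.17ν²L/(gD³h_f))]
√(gD⁵h_f/L) = √(9.81·0.400⁵·33.0/1000) = 0.05758
ε/(3.7D) = 6.35×10^-4; √(3.17ν²L/(gD³h_f)) = 6.11×10^-6
Q = -0.965·0.05758·ln(6.412×10^-4) = 0.4085 m³/s
Check: V = 3.25 m/s, Re = 2.63×10^6, f = 0.02456, h_f = 33.1 m ≈ 33.0 m ✓

Q ≈ 0.408 m³/s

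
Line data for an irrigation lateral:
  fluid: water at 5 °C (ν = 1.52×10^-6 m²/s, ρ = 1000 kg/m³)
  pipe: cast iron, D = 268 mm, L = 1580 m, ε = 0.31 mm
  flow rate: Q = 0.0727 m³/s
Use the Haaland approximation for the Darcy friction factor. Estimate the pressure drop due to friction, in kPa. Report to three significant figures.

Δp ≈ 105 kPa

V = 4Q/(πD²) = 4·0.0727/(π·0.268²) = 1.289 m/s
Re = VD/ν = 1.289·0.268/1.52×10^-6 = 2.27×10^5 → turbulent
ε/D = 0.31/268 = 0.00116
Haaland: f = 0.02139
h_f = f(L/D)V²/(2g) = 0.02139·(1580/0.268)·1.289²/(2·9.81) = 10.68 m
Δp = ρg·h_f = 1000·9.81·10.68 = 104.7 kPa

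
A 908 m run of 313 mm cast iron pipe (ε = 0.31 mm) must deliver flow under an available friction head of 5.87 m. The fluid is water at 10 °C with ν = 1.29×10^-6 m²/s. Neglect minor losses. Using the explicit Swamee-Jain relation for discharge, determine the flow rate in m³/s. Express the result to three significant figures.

Swamee-Jain (Type II): Q = -0.965·√(gD⁵h_f/L)·ln[ε/(3.7D) + √(3.17ν²L/(gD³h_f))]
√(gD⁵h_f/L) = √(9.81·0.313⁵·5.87/908) = 0.01380
ε/(3.7D) = 2.68×10^-4; √(3.17ν²L/(gD³h_f)) = 5.21×10^-5
Q = -0.965·0.01380·ln(3.198×10^-4) = 0.1072 m³/s
Check: V = 1.39 m/s, Re = 3.38×10^5, f = 0.02060, h_f = 5.91 m ≈ 5.87 m ✓

Q ≈ 0.107 m³/s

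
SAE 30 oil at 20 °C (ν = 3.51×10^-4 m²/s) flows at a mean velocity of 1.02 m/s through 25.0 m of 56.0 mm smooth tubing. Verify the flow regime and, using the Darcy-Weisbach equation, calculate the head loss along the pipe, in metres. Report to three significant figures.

Re = VD/ν = 1.02·0.05600/3.51×10^-4 = 163 → laminar (Re < 2300)
f = 64/Re = 0.3933
h_f = f(L/D)V²/(2g) = 0.3933·(25.0/0.05600)·1.02²/(2·9.81) = 9.310 m

h_f ≈ 9.31 m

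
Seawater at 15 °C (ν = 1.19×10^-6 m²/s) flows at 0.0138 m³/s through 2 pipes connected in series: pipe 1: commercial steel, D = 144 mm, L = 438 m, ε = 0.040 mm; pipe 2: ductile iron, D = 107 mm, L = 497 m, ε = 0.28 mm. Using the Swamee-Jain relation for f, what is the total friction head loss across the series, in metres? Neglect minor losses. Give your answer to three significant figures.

H ≈ 16.9 m

Pipe 1: V = 0.8474 m/s, Re = 1.03×10^5, ε/D = 2.78×10^-4, f = 0.01932, h_1 = f(L/D)V²/2g = 2.150 m
Pipe 2: V = 1.535 m/s, Re = 1.38×10^5, ε/D = 0.00262, f = 0.02645, h_2 = f(L/D)V²/2g = 14.75 m
Series → Q common, losses add: H = Σh = 16.90 m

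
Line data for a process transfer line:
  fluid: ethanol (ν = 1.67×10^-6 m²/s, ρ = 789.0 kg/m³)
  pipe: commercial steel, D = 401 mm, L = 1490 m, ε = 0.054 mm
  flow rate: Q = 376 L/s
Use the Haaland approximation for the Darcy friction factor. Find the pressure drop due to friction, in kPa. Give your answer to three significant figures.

V = 4Q/(πD²) = 4·0.376/(π·0.401²) = 2.977 m/s
Re = VD/ν = 2.977·0.401/1.67×10^-6 = 7.15×10^5 → turbulent
ε/D = 0.054/401 = 1.35×10^-4
Haaland: f = 0.01416
h_f = f(L/D)V²/(2g) = 0.01416·(1490/0.401)·2.977²/(2·9.81) = 23.78 m
Δp = ρg·h_f = 789.0·9.81·23.78 = 184.0 kPa

Δp ≈ 184 kPa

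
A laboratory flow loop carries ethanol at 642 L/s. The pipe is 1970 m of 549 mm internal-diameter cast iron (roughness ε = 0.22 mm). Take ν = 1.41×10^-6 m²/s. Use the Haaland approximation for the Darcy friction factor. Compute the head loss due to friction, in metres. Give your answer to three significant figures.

V = 4Q/(πD²) = 4·0.642/(π·0.549²) = 2.712 m/s
Re = VD/ν = 2.712·0.549/1.41×10^-6 = 1.06×10^6 → turbulent
ε/D = 0.22/549 = 4.01×10^-4
Haaland: f = 0.01642
h_f = f(L/D)V²/(2g) = 0.01642·(1970/0.549)·2.712²/(2·9.81) = 22.09 m

h_f ≈ 22.1 m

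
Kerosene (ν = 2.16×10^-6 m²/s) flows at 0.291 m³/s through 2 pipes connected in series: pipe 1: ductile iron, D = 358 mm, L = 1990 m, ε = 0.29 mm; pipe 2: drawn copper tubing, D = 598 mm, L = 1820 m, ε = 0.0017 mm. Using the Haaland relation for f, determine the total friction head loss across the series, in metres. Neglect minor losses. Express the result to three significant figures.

Pipe 1: V = 2.891 m/s, Re = 4.79×10^5, ε/D = 8.10×10^-4, f = 0.01933, h_1 = f(L/D)V²/2g = 45.78 m
Pipe 2: V = 1.036 m/s, Re = 2.87×10^5, ε/D = 2.84×10^-6, f = 0.01449, h_2 = f(L/D)V²/2g = 2.412 m
Series → Q common, losses add: H = Σh = 48.19 m

H ≈ 48.2 m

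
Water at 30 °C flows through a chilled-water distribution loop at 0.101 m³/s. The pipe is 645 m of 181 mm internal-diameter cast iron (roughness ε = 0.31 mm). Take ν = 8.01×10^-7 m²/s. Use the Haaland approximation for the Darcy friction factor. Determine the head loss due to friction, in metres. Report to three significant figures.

V = 4Q/(πD²) = 4·0.101/(π·0.181²) = 3.925 m/s
Re = VD/ν = 3.925·0.181/8.01×10^-7 = 8.87×10^5 → turbulent
ε/D = 0.31/181 = 0.00171
Haaland: f = 0.02273
h_f = f(L/D)V²/(2g) = 0.02273·(645/0.181)·3.925²/(2·9.81) = 63.62 m

h_f ≈ 63.6 m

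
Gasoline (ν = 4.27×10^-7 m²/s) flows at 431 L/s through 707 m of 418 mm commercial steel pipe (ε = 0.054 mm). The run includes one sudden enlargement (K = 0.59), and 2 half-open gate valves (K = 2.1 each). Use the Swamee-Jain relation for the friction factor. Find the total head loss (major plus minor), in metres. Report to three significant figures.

V = 4Q/(πD²) = 3.141 m/s; V²/2g = 0.5028 m
Re = 3.07×10^6, ε/D = 1.29×10^-4 → f = 0.01313 (Swamee-Jain)
Major: h_f = f(L/D)·V²/2g = 0.01313·1691·0.5028 = 11.16 m
Minor: ΣK = 4.79; h_m = ΣK·V²/2g = 2.408 m
Total H_L = 11.16 + 2.408 = 13.57 m

H_L ≈ 13.6 m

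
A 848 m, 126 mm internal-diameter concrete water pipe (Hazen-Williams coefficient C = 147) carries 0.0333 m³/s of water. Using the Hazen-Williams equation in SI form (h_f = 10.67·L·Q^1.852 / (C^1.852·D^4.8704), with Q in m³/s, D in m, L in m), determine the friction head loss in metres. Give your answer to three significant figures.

h_f ≈ 38.7 m

h_f = 10.67·848·0.0333^1.852 / (147^1.852·0.126^4.8704) = 38.71 m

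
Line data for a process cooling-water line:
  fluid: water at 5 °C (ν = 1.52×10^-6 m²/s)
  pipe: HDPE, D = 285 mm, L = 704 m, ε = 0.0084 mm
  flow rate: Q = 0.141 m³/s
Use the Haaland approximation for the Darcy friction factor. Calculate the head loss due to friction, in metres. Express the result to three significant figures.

V = 4Q/(πD²) = 4·0.141/(π·0.285²) = 2.210 m/s
Re = VD/ν = 2.210·0.285/1.52×10^-6 = 4.14×10^5 → turbulent
ε/D = 0.0084/285 = 2.95×10^-5
Haaland: f = 0.01382
h_f = f(L/D)V²/(2g) = 0.01382·(704/0.285)·2.210²/(2·9.81) = 8.503 m

h_f ≈ 8.50 m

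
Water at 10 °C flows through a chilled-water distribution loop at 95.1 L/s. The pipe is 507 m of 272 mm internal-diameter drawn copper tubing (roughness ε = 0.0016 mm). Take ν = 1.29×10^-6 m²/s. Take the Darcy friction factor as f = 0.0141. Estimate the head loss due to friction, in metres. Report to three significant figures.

h_f ≈ 3.59 m

V = 4Q/(πD²) = 4·0.0951/(π·0.272²) = 1.637 m/s
h_f = f(L/D)V²/(2g) = 0.01410·(507/0.272)·1.637²/(2·9.81) = 3.588 m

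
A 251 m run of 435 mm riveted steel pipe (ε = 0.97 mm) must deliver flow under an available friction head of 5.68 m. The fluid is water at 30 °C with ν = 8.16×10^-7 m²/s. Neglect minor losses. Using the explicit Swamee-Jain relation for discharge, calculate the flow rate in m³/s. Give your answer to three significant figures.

Q ≈ 0.420 m³/s

Swamee-Jain (Type II): Q = -0.965·√(gD⁵h_f/L)·ln[ε/(3.7D) + √(3.17ν²L/(gD³h_f))]
√(gD⁵h_f/L) = √(9.81·0.435⁵·5.68/251) = 0.05880
ε/(3.7D) = 6.03×10^-4; √(3.17ν²L/(gD³h_f)) = 1.07×10^-5
Q = -0.965·0.05880·ln(6.134×10^-4) = 0.4197 m³/s
Check: V = 2.82 m/s, Re = 1.51×10^6, f = 0.02428, h_f = 5.70 m ≈ 5.68 m ✓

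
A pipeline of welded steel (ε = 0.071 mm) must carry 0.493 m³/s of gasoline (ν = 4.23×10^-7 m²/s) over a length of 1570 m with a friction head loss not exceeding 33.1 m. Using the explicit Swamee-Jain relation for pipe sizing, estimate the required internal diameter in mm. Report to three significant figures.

D ≈ 424 mm

Swamee-Jain (Type III): D = 0.66·[ε^1.25·(LQ²/(gh_f))^4.75 + ν·Q^9.4·(L/(gh_f))^5.2]^0.04
LQ²/(gh_f) = 1.175; L/(gh_f) = 4.835
Term 1 = ε^1.25·(…)^4.75 = 1.40×10^-5; Term 2 = ν·Q^9.4·(…)^5.2 = 1.99×10^-6
D = 0.66·(1.40×10^-5 + 1.99×10^-6)^0.04 = 0.4244 m = 424 mm
Check: V = 3.49 m/s, Re = 3.50×10^6, f = 0.01366, h_f = 31.3 m ≈ 33.1 m ✓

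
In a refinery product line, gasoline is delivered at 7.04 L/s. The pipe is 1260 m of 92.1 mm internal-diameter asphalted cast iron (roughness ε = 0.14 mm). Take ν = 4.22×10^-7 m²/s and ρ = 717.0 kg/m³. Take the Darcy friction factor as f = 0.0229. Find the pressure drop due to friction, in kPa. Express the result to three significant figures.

Δp ≈ 125 kPa

V = 4Q/(πD²) = 4·0.00704/(π·0.0921²) = 1.057 m/s
h_f = f(L/D)V²/(2g) = 0.02290·(1260/0.0921)·1.057²/(2·9.81) = 17.83 m
Δp = ρg·h_f = 717.0·9.81·17.83 = 125.4 kPa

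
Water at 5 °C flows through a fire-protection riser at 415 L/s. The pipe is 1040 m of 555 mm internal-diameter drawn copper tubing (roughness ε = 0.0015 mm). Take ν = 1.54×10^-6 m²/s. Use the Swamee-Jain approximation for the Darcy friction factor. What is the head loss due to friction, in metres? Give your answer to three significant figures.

V = 4Q/(πD²) = 4·0.415/(π·0.555²) = 1.715 m/s
Re = VD/ν = 1.715·0.555/1.54×10^-6 = 6.18×10^5 → turbulent
ε/D = 0.0015/555 = 2.70×10^-6
Swamee-Jain: f = 0.01266
h_f = f(L/D)V²/(2g) = 0.01266·(1040/0.555)·1.715²/(2·9.81) = 3.557 m

h_f ≈ 3.56 m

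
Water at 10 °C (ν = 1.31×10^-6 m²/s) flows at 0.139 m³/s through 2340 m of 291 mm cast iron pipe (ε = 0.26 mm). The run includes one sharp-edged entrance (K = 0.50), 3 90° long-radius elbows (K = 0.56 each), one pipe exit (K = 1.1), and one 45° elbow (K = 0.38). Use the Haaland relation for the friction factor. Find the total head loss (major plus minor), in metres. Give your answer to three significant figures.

H_L ≈ 36.2 m

V = 4Q/(πD²) = 2.090 m/s; V²/2g = 0.2226 m
Re = 4.64×10^5, ε/D = 8.93×10^-4 → f = 0.01975 (Haaland)
Major: h_f = f(L/D)·V²/2g = 0.01975·8041·0.2226 = 35.36 m
Minor: ΣK = 3.66; h_m = ΣK·V²/2g = 0.8148 m
Total H_L = 35.36 + 0.8148 = 36.18 m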